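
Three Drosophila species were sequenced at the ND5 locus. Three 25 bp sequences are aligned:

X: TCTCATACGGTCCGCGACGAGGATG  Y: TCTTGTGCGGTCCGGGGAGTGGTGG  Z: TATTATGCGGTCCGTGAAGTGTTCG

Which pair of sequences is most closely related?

X–Y: 9/25 differ, p = 0.360, d = 0.490.
X–Z: 9/25 differ, p = 0.360, d = 0.490.
Y–Z: 6/25 differ, p = 0.240, d = 0.289.
The smallest distance is between Y and Z.

Y and Z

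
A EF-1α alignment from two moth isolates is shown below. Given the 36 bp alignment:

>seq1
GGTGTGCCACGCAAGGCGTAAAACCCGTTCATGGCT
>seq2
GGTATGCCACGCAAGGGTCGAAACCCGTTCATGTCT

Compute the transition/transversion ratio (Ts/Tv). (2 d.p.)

1.00

Transitions are A↔G and C↔T; transversions are all other mismatches.
Transitions: 3. Transversions: 3.
R = 3/3 = 1.00.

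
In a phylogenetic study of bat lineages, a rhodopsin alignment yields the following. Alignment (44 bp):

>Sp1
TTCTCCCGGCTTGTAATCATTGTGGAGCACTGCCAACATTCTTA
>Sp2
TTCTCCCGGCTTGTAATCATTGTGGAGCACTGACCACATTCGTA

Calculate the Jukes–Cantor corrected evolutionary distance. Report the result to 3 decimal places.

The sequences differ at 3 of 44 sites (33, 35, 42), so p = 3/44 ≈ 0.068182.
d = −(3/4) ln(1 − 4p/3) = −0.75 ln(1 − 0.090909) = −0.75 ln(0.909091)
  = −0.75 × (-0.095310) = 0.071483 substitutions/site.

0.071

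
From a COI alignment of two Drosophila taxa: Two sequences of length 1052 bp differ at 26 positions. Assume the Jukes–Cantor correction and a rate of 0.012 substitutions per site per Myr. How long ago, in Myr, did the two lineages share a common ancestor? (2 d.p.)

1.05

p = 26/1052 ≈ 0.024715.
d = −(3/4) ln(1 − 4p/3) = −0.75 ln(1 − 0.032953) = −0.75 ln(0.967047)
  = −0.75 × (-0.033508) = 0.025131 substitutions/site.
Under a molecular clock d = 2μt, so t = d/(2μ) = 0.025131 / (2 × 0.012) = 1.05 Myr.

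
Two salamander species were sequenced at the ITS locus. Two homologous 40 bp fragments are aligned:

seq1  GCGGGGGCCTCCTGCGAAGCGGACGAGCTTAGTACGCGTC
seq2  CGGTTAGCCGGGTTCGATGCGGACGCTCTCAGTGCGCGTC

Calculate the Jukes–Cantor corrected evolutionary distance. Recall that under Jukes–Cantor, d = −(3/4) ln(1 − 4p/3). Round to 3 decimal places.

0.471

The sequences differ at 14 of 40 sites, so p = 14/40 = 0.35.
d = −(3/4) ln(1 − 4p/3) = −0.75 ln(1 − 0.466667) = −0.75 ln(0.533333)
  = −0.75 × (-0.628609) = 0.471457 substitutions/site.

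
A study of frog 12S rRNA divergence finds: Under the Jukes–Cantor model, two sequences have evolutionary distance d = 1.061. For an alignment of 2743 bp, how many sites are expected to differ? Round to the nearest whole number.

Invert JC69: p = (3/4)(1 − e^(−4d/3)) = 0.75 × (1 − e^(-1.414667)) = 0.75 × (1 − 0.243007) = 0.567745.
Expected differing sites = pL ≈ 0.567745 × 2743 = 1557.324535 ≈ 1557.

1557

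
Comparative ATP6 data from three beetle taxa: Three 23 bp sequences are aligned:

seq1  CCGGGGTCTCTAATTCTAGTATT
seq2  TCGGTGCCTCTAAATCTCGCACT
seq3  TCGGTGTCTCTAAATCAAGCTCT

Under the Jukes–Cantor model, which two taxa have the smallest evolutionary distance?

seq1–seq2: 7/23 differ, p = 0.304, d = 0.390.
seq1–seq3: 7/23 differ, p = 0.304, d = 0.390.
seq2–seq3: 4/23 differ, p = 0.174, d = 0.198.
The smallest distance is between seq2 and seq3.

seq2 and seq3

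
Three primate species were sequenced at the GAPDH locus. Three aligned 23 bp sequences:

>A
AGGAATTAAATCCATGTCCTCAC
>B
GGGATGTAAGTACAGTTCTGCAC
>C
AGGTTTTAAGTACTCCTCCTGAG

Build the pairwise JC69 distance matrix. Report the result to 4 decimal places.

A–B: 9/23 sites differ → p ≈ 0.391304, d = −0.75 ln(1 − 0.521739) = 0.553199 ≈ 0.5532.
A–C: 9/23 sites differ → p ≈ 0.391304, d = −0.75 ln(1 − 0.521739) = 0.553199 ≈ 0.5532.
B–C: 10/23 sites differ → p ≈ 0.434783, d = −0.75 ln(1 − 0.579711) = 0.650110 ≈ 0.6501.

d(A,B) = 0.5532, d(A,C) = 0.5532, d(B,C) = 0.6501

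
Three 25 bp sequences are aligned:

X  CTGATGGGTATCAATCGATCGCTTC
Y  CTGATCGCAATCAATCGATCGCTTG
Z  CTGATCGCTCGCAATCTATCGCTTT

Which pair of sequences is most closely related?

X and Y

X–Y: 4/25 differ, p = 0.160, d = 0.180.
X–Z: 6/25 differ, p = 0.240, d = 0.289.
Y–Z: 5/25 differ, p = 0.200, d = 0.233.
The smallest distance is between X and Y.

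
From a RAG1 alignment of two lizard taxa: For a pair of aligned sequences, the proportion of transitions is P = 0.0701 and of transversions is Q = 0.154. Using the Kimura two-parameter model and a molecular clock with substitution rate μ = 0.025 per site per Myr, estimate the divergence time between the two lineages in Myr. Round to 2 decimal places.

Under the Kimura two-parameter model, d = −½ ln(1 − 2P − Q) − ¼ ln(1 − 2Q).
1 − 2P − Q = 0.7058, giving −½ ln(0.7058) = 0.174212.
1 − 2Q = 0.692, giving −¼ ln(0.692) = 0.092042.
d = 0.174212 + 0.092042 = 0.266254.
Under a molecular clock d = 2μt, so t = d/(2μ) = 0.266254 / (2 × 0.025) = 5.33 Myr.

5.33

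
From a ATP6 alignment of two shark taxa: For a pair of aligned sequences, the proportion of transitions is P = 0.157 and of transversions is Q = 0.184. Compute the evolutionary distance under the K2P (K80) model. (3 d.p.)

Under the Kimura two-parameter model, d = −½ ln(1 − 2P − Q) − ¼ ln(1 − 2Q).
1 − 2P − Q = 0.502, giving −½ ln(0.502) = 0.344578.
1 − 2Q = 0.632, giving −¼ ln(0.632) = 0.114716.
d = 0.344578 + 0.114716 = 0.459294.

0.459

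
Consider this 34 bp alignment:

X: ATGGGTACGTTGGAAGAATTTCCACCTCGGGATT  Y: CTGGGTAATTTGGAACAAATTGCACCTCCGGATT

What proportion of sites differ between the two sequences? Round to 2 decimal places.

The sequences differ at 7 of 34 positions (sites 1, 8, 9, 16, 19, 22, 29).
p = 7/34 = 0.205882… ≈ 0.21 (to 2 d.p.).

0.21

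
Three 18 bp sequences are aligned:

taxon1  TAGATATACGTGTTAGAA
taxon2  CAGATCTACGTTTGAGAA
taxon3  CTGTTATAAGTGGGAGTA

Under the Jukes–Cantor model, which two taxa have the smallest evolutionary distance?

taxon1 and taxon2

taxon1–taxon2: 4/18 differ, p = 0.222, d = 0.264.
taxon1–taxon3: 7/18 differ, p = 0.389, d = 0.548.
taxon2–taxon3: 7/18 differ, p = 0.389, d = 0.548.
The smallest distance is between taxon1 and taxon2.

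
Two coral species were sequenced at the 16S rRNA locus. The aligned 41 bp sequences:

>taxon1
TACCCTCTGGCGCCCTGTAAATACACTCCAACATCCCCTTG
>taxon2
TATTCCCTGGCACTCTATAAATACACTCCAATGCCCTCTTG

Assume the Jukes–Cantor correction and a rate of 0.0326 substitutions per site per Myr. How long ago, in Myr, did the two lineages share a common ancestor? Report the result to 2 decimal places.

The sequences differ at 10 of 41 sites (3, 4, 6, 12, 14, 17, 32, 33, 34, 37), so p = 10/41 ≈ 0.243902.
d = −(3/4) ln(1 − 4p/3) = −0.75 ln(1 − 0.325203) = −0.75 ln(0.674797)
  = −0.75 × (-0.393343) = 0.295007 substitutions/site.
Under a molecular clock d = 2μt, so t = d/(2μ) = 0.295007 / (2 × 0.0326) = 4.52 Myr.

4.52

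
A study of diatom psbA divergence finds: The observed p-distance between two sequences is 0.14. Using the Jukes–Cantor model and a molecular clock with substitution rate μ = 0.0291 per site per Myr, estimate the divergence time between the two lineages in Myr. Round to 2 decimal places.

d = −(3/4) ln(1 − 4p/3) = −0.75 ln(1 − 0.186667) = −0.75 ln(0.813333)
  = −0.75 × (-0.206615) = 0.154961 substitutions/site.
Under a molecular clock d = 2μt, so t = d/(2μ) = 0.154961 / (2 × 0.0291) = 2.66 Myr.

2.66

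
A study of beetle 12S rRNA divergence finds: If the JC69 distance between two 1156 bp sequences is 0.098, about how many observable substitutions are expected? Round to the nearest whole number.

106

Invert JC69: p = (3/4)(1 − e^(−4d/3)) = 0.75 × (1 − e^(-0.130667)) = 0.75 × (1 − 0.877510) = 0.091868.
Expected differing sites = pL ≈ 0.091868 × 1156 = 106.199408 ≈ 106.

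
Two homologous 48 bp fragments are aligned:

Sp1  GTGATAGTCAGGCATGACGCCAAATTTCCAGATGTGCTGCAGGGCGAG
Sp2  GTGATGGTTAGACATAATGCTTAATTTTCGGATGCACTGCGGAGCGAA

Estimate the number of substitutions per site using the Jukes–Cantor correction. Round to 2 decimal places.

The sequences differ at 14 of 48 sites, so p = 14/48 ≈ 0.291667.
d = −(3/4) ln(1 − 4p/3) = −0.75 ln(1 − 0.388889) = −0.75 ln(0.611111)
  = −0.75 × (-0.492477) = 0.369358 substitutions/site.

0.37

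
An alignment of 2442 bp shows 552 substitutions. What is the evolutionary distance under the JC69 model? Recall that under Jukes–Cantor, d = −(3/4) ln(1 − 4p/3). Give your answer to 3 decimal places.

p = 552/2442 ≈ 0.226044.
d = −(3/4) ln(1 − 4p/3) = −0.75 ln(1 − 0.301392) = −0.75 ln(0.698608)
  = −0.75 × (-0.358665) = 0.268999 substitutions/site.

0.269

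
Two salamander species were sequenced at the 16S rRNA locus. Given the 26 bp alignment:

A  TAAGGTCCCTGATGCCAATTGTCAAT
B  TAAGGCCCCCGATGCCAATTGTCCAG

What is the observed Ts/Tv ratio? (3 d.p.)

1.000

Transitions are A↔G and C↔T; transversions are all other mismatches.
Transitions: 2. Transversions: 2.
R = 2/2 = 1.000.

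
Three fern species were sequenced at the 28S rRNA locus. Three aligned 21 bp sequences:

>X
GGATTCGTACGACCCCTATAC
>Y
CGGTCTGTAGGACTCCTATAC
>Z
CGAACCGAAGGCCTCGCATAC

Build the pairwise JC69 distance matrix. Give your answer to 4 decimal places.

X–Y: 6/21 sites differ → p ≈ 0.285714, d = −0.75 ln(1 − 0.380952) = 0.359679 ≈ 0.3597.
X–Z: 9/21 sites differ → p ≈ 0.428571, d = −0.75 ln(1 − 0.571428) = 0.635472 ≈ 0.6355.
Y–Z: 7/21 sites differ → p ≈ 0.333333, d = −0.75 ln(1 − 0.444444) = 0.440839 ≈ 0.4408.

d(X,Y) = 0.3597, d(X,Z) = 0.6355, d(Y,Z) = 0.4408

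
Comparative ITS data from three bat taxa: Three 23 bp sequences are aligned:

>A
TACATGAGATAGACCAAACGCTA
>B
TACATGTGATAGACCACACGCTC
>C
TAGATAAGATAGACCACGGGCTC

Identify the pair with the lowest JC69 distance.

A–B: 3/23 differ, p = 0.130, d = 0.143.
A–C: 6/23 differ, p = 0.261, d = 0.321.
B–C: 5/23 differ, p = 0.217, d = 0.257.
The smallest distance is between A and B.

A and B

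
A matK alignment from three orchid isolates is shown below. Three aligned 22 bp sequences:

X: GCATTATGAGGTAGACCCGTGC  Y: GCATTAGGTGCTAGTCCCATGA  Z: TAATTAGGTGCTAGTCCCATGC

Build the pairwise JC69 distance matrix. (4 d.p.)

d(X,Y) = 0.3390, d(X,Z) = 0.4141, d(Y,Z) = 0.1505

X–Y: 6/22 sites differ → p ≈ 0.272727, d = −0.75 ln(1 − 0.363636) = 0.338988 ≈ 0.3390.
X–Z: 7/22 sites differ → p ≈ 0.318182, d = −0.75 ln(1 − 0.424243) = 0.414052 ≈ 0.4141.
Y–Z: 3/22 sites differ → p ≈ 0.136364, d = −0.75 ln(1 − 0.181819) = 0.150504 ≈ 0.1505.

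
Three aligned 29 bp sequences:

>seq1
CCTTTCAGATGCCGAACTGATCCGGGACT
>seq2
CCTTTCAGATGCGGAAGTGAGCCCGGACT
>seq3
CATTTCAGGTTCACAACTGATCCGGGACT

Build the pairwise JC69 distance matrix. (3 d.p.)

d(seq1,seq2) = 0.152, d(seq1,seq3) = 0.196, d(seq2,seq3) = 0.344

seq1–seq2: 4/29 sites differ → p ≈ 0.137931, d = −0.75 ln(1 − 0.183908) = 0.152421 ≈ 0.152.
seq1–seq3: 5/29 sites differ → p ≈ 0.172414, d = −0.75 ln(1 − 0.229885) = 0.195912 ≈ 0.196.
seq2–seq3: 8/29 sites differ → p ≈ 0.275862, d = −0.75 ln(1 − 0.367816) = 0.343931 ≈ 0.344.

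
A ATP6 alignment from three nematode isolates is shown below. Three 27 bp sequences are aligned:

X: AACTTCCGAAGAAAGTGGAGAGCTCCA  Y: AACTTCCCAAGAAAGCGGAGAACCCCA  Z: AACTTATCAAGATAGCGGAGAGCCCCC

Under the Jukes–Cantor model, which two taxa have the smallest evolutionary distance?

X and Y

X–Y: 4/27 differ, p = 0.148, d = 0.165.
X–Z: 7/27 differ, p = 0.259, d = 0.318.
Y–Z: 5/27 differ, p = 0.185, d = 0.213.
The smallest distance is between X and Y.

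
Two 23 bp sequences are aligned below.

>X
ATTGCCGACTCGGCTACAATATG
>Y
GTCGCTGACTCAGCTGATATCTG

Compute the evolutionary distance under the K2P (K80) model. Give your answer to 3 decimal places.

Of 23 sites, 5 differences are transitions and 3 are transversions, so P = 5/23 ≈ 0.217391 and Q = 3/23 ≈ 0.130435.
Under the Kimura two-parameter model, d = −½ ln(1 − 2P − Q) − ¼ ln(1 − 2Q).
1 − 2P − Q = 0.434783, giving −½ ln(0.434783) = 0.416454.
1 − 2Q = 0.73913, giving −¼ ln(0.73913) = 0.075570.
d = 0.416454 + 0.075570 = 0.492024.

0.492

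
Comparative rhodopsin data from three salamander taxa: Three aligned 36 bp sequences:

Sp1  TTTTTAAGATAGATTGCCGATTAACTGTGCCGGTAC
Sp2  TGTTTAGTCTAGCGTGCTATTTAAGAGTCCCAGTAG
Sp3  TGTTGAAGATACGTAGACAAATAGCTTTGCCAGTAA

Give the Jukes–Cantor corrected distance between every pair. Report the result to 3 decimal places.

Sp1–Sp2: 14/36 sites differ → p ≈ 0.388889, d = −0.75 ln(1 − 0.518519) = 0.548166 ≈ 0.548.
Sp1–Sp3: 12/36 sites differ → p ≈ 0.333333, d = −0.75 ln(1 − 0.444444) = 0.440839 ≈ 0.441.
Sp2–Sp3: 18/36 sites differ → p = 0.5, d = −0.75 ln(1 − 0.666667) = 0.823960 ≈ 0.824.

d(Sp1,Sp2) = 0.548, d(Sp1,Sp3) = 0.441, d(Sp2,Sp3) = 0.824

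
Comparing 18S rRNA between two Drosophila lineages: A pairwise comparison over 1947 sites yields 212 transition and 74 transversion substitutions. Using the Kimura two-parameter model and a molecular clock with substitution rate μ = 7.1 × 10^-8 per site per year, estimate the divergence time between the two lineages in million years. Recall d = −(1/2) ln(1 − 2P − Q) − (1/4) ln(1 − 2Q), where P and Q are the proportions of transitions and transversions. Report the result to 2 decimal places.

P = 212/1947 ≈ 0.108885 and Q = 74/1947 ≈ 0.038007.
Under the Kimura two-parameter model, d = −½ ln(1 − 2P − Q) − ¼ ln(1 − 2Q).
1 − 2P − Q = 0.744223, giving −½ ln(0.744223) = 0.147707.
1 − 2Q = 0.923986, giving −¼ ln(0.923986) = 0.019765.
d = 0.147707 + 0.019765 = 0.167472.
Under a molecular clock d = 2μt, so t = d/(2μ) = 0.167472 / (2 × 7.1 × 10^-8) = 1.18 million years.

1.18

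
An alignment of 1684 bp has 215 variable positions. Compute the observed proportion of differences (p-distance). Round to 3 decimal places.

p = 215/1684 = 0.127672… ≈ 0.128 (to 3 d.p.).

0.128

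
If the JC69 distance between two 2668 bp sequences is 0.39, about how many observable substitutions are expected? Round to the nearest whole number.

Invert JC69: p = (3/4)(1 − e^(−4d/3)) = 0.75 × (1 − e^(-0.52)) = 0.75 × (1 − 0.594521) = 0.304109.
Expected differing sites = pL ≈ 0.304109 × 2668 = 811.362812 ≈ 811.

811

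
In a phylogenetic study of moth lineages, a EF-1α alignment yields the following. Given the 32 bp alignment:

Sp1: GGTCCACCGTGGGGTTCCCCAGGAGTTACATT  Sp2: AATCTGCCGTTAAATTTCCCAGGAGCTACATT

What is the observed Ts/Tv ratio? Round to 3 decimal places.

9.000

Transitions are A↔G and C↔T; transversions are all other mismatches.
Transitions: 9. Transversions: 1.
R = 9/1 = 9.000.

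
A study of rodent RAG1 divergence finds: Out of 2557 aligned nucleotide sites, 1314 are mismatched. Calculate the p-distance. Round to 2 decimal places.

0.51

p = 1314/2557 = 0.513883… ≈ 0.51 (to 2 d.p.).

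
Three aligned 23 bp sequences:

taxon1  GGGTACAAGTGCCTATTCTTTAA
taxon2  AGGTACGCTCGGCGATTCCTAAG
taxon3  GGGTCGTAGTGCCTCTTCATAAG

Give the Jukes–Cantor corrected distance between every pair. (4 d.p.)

taxon1–taxon2: 10/23 sites differ → p ≈ 0.434783, d = −0.75 ln(1 − 0.579711) = 0.650110 ≈ 0.6501.
taxon1–taxon3: 7/23 sites differ → p ≈ 0.304348, d = −0.75 ln(1 − 0.405797) = 0.390401 ≈ 0.3904.
taxon2–taxon3: 11/23 sites differ → p ≈ 0.478261, d = −0.75 ln(1 − 0.637681) = 0.761423 ≈ 0.7614.

d(taxon1,taxon2) = 0.6501, d(taxon1,taxon3) = 0.3904, d(taxon2,taxon3) = 0.7614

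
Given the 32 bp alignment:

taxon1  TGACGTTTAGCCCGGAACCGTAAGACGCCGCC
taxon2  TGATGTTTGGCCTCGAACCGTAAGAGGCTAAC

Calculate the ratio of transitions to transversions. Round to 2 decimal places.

Transitions are A↔G and C↔T; transversions are all other mismatches.
Transitions: 5. Transversions: 3.
R = 5/3 = 1.666666… ≈ 1.67 (to 2 d.p.).

1.67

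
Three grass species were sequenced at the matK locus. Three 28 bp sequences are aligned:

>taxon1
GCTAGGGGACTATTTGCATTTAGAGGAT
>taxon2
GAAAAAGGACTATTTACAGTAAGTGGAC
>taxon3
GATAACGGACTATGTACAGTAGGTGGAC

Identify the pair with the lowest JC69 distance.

taxon2 and taxon3

taxon1–taxon2: 9/28 differ, p = 0.321, d = 0.420.
taxon1–taxon3: 10/28 differ, p = 0.357, d = 0.485.
taxon2–taxon3: 4/28 differ, p = 0.143, d = 0.158.
The smallest distance is between taxon2 and taxon3.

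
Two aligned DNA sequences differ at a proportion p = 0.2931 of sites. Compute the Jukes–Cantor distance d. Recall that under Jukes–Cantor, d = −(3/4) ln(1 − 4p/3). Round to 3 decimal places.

d = −(3/4) ln(1 − 4p/3) = −0.75 ln(1 − 0.3908) = −0.75 ln(0.6092)
  = −0.75 × (-0.495609) = 0.371707 substitutions/site.

0.372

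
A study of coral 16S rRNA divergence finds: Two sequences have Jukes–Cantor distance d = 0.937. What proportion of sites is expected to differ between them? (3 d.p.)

p = (3/4)(1 − e^(−4d/3)) = 0.75 × (1 − e^(-1.249333)) = 0.75 × (1 − 0.286696) = 0.534978.

0.535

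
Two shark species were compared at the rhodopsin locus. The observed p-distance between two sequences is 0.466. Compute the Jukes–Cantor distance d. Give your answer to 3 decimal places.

d = −(3/4) ln(1 − 4p/3) = −0.75 ln(1 − 0.621333) = −0.75 ln(0.378667)
  = −0.75 × (-0.971098) = 0.728324 substitutions/site.

0.728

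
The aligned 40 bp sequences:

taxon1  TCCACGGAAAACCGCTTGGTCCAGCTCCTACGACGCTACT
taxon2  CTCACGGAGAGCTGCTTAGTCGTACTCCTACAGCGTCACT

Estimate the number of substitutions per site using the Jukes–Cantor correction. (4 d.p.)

The sequences differ at 13 of 40 sites, so p = 13/40 = 0.325.
d = −(3/4) ln(1 − 4p/3) = −0.75 ln(1 − 0.433333) = −0.75 ln(0.566667)
  = −0.75 × (-0.567983) = 0.425987 substitutions/site.

0.4260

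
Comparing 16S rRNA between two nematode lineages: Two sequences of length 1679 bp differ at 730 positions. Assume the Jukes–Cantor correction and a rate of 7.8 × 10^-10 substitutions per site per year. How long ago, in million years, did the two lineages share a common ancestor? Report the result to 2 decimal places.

416.74

p = 730/1679 ≈ 0.434783.
d = −(3/4) ln(1 − 4p/3) = −0.75 ln(1 − 0.579711) = −0.75 ln(0.420289)
  = −0.75 × (-0.866813) = 0.650110 substitutions/site.
Under a molecular clock d = 2μt, so t = d/(2μ) = 0.650110 / (2 × 7.8 × 10^-10) = 416.74 million years.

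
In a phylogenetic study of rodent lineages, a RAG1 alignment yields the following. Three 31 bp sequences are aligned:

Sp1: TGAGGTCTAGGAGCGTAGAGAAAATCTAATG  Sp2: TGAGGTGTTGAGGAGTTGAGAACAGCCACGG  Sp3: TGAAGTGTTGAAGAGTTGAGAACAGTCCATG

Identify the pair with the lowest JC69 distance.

Sp2 and Sp3

Sp1–Sp2: 11/31 differ, p = 0.355, d = 0.481.
Sp1–Sp3: 11/31 differ, p = 0.355, d = 0.481.
Sp2–Sp3: 6/31 differ, p = 0.194, d = 0.224.
The smallest distance is between Sp2 and Sp3.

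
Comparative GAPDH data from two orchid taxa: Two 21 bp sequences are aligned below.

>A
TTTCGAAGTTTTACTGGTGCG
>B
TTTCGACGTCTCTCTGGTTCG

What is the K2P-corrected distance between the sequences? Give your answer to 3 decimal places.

Of 21 sites, 2 differences are transitions and 3 are transversions, so P = 2/21 ≈ 0.095238 and Q = 3/21 ≈ 0.142857.
Under the Kimura two-parameter model, d = −½ ln(1 − 2P − Q) − ¼ ln(1 − 2Q).
1 − 2P − Q = 0.666667, giving −½ ln(0.666667) = 0.202732.
1 − 2Q = 0.714286, giving −¼ ln(0.714286) = 0.084118.
d = 0.202732 + 0.084118 = 0.286850.

0.287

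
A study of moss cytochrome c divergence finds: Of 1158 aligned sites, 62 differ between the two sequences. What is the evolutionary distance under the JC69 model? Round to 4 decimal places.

0.0555

p = 62/1158 ≈ 0.053541.
d = −(3/4) ln(1 − 4p/3) = −0.75 ln(1 − 0.071388) = −0.75 ln(0.928612)
  = −0.75 × (-0.074064) = 0.055548 substitutions/site.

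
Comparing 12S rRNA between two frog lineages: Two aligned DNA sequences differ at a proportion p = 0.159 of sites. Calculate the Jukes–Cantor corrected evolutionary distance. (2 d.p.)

0.18

d = −(3/4) ln(1 − 4p/3) = −0.75 ln(1 − 0.212) = −0.75 ln(0.788)
  = −0.75 × (-0.238257) = 0.178693 substitutions/site.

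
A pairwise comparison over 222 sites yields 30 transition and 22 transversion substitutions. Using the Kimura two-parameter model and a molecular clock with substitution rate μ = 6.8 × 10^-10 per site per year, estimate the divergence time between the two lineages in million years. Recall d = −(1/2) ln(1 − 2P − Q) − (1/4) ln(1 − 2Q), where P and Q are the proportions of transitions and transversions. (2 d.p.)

210.10

P = 30/222 ≈ 0.135135 and Q = 22/222 ≈ 0.099099.
Under the Kimura two-parameter model, d = −½ ln(1 − 2P − Q) − ¼ ln(1 − 2Q).
1 − 2P − Q = 0.630631, giving −½ ln(0.630631) = 0.230517.
1 − 2Q = 0.801802, giving −¼ ln(0.801802) = 0.055223.
d = 0.230517 + 0.055223 = 0.285740.
Under a molecular clock d = 2μt, so t = d/(2μ) = 0.285740 / (2 × 6.8 × 10^-10) = 210.10 million years.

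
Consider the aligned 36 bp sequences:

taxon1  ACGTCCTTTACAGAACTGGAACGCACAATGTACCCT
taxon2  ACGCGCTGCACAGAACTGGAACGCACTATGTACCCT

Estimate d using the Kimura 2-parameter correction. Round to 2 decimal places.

0.15

Of 36 sites, 2 differences are transitions and 3 are transversions, so P = 2/36 ≈ 0.055556 and Q = 3/36 ≈ 0.083333.
Under the Kimura two-parameter model, d = −½ ln(1 − 2P − Q) − ¼ ln(1 − 2Q).
1 − 2P − Q = 0.805555, giving −½ ln(0.805555) = 0.108112.
1 − 2Q = 0.833334, giving −¼ ln(0.833334) = 0.045580.
d = 0.108112 + 0.045580 = 0.153692.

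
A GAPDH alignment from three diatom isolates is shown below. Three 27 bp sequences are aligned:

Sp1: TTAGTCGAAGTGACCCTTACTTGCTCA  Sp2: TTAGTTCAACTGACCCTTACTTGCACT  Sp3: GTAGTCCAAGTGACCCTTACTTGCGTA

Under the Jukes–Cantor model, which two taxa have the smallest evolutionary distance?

Sp1–Sp2: 5/27 differ, p = 0.185, d = 0.213.
Sp1–Sp3: 4/27 differ, p = 0.148, d = 0.165.
Sp2–Sp3: 6/27 differ, p = 0.222, d = 0.264.
The smallest distance is between Sp1 and Sp3.

Sp1 and Sp3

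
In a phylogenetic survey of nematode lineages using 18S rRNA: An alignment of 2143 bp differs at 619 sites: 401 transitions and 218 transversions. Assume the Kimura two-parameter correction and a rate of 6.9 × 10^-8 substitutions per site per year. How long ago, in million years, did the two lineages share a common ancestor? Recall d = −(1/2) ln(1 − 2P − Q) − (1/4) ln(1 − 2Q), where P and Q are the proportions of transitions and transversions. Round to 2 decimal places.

P = 401/2143 ≈ 0.187121 and Q = 218/2143 ≈ 0.101727.
Under the Kimura two-parameter model, d = −½ ln(1 − 2P − Q) − ¼ ln(1 − 2Q).
1 − 2P − Q = 0.524031, giving −½ ln(0.524031) = 0.323102.
1 − 2Q = 0.796546, giving −¼ ln(0.796546) = 0.056868.
d = 0.323102 + 0.056868 = 0.379970.
Under a molecular clock d = 2μt, so t = d/(2μ) = 0.379970 / (2 × 6.9 × 10^-8) = 2.75 million years.

2.75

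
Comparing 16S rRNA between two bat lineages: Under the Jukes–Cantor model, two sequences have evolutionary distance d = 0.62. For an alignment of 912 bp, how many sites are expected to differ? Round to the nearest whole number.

Invert JC69: p = (3/4)(1 − e^(−4d/3)) = 0.75 × (1 − e^(-0.826667)) = 0.75 × (1 − 0.437505) = 0.421871.
Expected differing sites = pL ≈ 0.421871 × 912 = 384.746352 ≈ 385.

385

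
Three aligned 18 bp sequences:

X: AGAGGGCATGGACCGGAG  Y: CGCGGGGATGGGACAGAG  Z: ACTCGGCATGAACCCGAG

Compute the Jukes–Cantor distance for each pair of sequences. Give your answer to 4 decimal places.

X–Y: 6/18 sites differ → p ≈ 0.333333, d = −0.75 ln(1 − 0.444444) = 0.440839 ≈ 0.4408.
X–Z: 5/18 sites differ → p ≈ 0.277778, d = −0.75 ln(1 − 0.370371) = 0.346968 ≈ 0.3470.
Y–Z: 9/18 sites differ → p = 0.5, d = −0.75 ln(1 − 0.666667) = 0.823960 ≈ 0.8240.

d(X,Y) = 0.4408, d(X,Z) = 0.3470, d(Y,Z) = 0.8240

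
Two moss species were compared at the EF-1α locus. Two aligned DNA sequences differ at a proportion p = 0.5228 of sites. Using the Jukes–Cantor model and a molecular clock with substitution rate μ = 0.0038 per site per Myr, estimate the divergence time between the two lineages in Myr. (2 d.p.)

d = −(3/4) ln(1 − 4p/3) = −0.75 ln(1 − 0.697067) = −0.75 ln(0.302933)
  = −0.75 × (-1.194244) = 0.895683 substitutions/site.
Under a molecular clock d = 2μt, so t = d/(2μ) = 0.895683 / (2 × 0.0038) = 117.85 Myr.

117.85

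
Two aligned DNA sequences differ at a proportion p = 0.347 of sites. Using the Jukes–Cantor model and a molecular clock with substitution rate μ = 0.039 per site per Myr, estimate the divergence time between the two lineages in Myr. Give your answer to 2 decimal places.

d = −(3/4) ln(1 − 4p/3) = −0.75 ln(1 − 0.462667) = −0.75 ln(0.537333)
  = −0.75 × (-0.621137) = 0.465853 substitutions/site.
Under a molecular clock d = 2μt, so t = d/(2μ) = 0.465853 / (2 × 0.039) = 5.97 Myr.

5.97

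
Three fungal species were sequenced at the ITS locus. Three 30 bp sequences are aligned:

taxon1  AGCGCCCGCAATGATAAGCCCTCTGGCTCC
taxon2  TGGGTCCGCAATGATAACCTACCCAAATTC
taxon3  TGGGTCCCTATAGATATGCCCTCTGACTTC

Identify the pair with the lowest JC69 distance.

taxon1 and taxon3

taxon1–taxon2: 12/30 differ, p = 0.400, d = 0.572.
taxon1–taxon3: 10/30 differ, p = 0.333, d = 0.441.
taxon2–taxon3: 12/30 differ, p = 0.400, d = 0.572.
The smallest distance is between taxon1 and taxon3.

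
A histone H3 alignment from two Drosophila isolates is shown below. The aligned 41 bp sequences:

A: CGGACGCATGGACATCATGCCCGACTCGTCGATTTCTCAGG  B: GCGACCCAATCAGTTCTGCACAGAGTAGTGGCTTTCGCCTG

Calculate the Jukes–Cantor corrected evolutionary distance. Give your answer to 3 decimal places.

The sequences differ at 20 of 41 sites, so p = 20/41 ≈ 0.487805.
d = −(3/4) ln(1 − 4p/3) = −0.75 ln(1 − 0.650407) = −0.75 ln(0.349593)
  = −0.75 × (-1.050986) = 0.788240 substitutions/site.

0.788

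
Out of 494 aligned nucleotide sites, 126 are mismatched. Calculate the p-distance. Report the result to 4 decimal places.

0.2551

p = 126/494 = 0.255060… ≈ 0.2551 (to 4 d.p.).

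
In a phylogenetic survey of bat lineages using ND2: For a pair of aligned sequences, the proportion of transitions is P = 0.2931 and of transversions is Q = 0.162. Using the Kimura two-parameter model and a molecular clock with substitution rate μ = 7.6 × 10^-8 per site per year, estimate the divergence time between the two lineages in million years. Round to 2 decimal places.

5.18

Under the Kimura two-parameter model, d = −½ ln(1 − 2P − Q) − ¼ ln(1 − 2Q).
1 − 2P − Q = 0.2518, giving −½ ln(0.2518) = 0.689560.
1 − 2Q = 0.676, giving −¼ ln(0.676) = 0.097891.
d = 0.689560 + 0.097891 = 0.787451.
Under a molecular clock d = 2μt, so t = d/(2μ) = 0.787451 / (2 × 7.6 × 10^-8) = 5.18 million years.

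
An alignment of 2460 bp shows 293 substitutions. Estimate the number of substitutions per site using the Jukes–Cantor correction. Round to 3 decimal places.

0.130

p = 293/2460 ≈ 0.119106.
d = −(3/4) ln(1 − 4p/3) = −0.75 ln(1 − 0.158808) = −0.75 ln(0.841192)
  = −0.75 × (-0.172935) = 0.129701 substitutions/site.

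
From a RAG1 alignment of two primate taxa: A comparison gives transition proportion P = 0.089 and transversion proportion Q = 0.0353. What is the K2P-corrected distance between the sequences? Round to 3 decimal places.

Under the Kimura two-parameter model, d = −½ ln(1 − 2P − Q) − ¼ ln(1 − 2Q).
1 − 2P − Q = 0.7867, giving −½ ln(0.7867) = 0.119954.
1 − 2Q = 0.9294, giving −¼ ln(0.9294) = 0.018304.
d = 0.119954 + 0.018304 = 0.138258.

0.138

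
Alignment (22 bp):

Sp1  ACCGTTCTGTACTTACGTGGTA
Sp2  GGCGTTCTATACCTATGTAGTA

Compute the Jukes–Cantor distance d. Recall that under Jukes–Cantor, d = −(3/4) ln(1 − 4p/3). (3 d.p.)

The sequences differ at 6 of 22 sites (1, 2, 9, 13, 16, 19), so p = 6/22 ≈ 0.272727.
d = −(3/4) ln(1 − 4p/3) = −0.75 ln(1 − 0.363636) = −0.75 ln(0.636364)
  = −0.75 × (-0.451985) = 0.338989 substitutions/site.

0.339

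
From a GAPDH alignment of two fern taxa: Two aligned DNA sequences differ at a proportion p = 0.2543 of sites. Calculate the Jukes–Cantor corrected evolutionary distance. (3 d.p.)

d = −(3/4) ln(1 − 4p/3) = −0.75 ln(1 − 0.339067) = −0.75 ln(0.660933)
  = −0.75 × (-0.414103) = 0.310577 substitutions/site.

0.311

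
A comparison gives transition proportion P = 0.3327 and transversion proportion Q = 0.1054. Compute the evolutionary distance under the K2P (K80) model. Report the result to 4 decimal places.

0.7958

Under the Kimura two-parameter model, d = −½ ln(1 − 2P − Q) − ¼ ln(1 − 2Q).
1 − 2P − Q = 0.2292, giving −½ ln(0.2292) = 0.736580.
1 − 2Q = 0.7892, giving −¼ ln(0.7892) = 0.059184.
d = 0.736580 + 0.059184 = 0.795764.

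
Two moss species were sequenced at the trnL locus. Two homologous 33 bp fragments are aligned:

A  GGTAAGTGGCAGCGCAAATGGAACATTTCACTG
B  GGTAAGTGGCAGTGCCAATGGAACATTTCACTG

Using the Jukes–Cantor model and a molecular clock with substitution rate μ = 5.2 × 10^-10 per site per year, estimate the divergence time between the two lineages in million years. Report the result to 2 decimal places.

The sequences differ at 2 of 33 sites (13, 16), so p = 2/33 ≈ 0.060606.
d = −(3/4) ln(1 − 4p/3) = −0.75 ln(1 − 0.080808) = −0.75 ln(0.919192)
  = −0.75 × (-0.084260) = 0.063195 substitutions/site.
Under a molecular clock d = 2μt, so t = d/(2μ) = 0.063195 / (2 × 5.2 × 10^-10) = 60.76 million years.

60.76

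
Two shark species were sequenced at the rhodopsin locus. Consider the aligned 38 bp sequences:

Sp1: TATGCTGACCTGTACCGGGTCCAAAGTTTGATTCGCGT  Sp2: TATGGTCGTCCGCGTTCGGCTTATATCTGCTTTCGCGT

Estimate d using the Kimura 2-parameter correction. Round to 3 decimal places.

Of 38 sites, 11 differences are transitions and 8 are transversions, so P = 11/38 ≈ 0.289474 and Q = 8/38 ≈ 0.210526.
Under the Kimura two-parameter model, d = −½ ln(1 − 2P − Q) − ¼ ln(1 − 2Q).
1 − 2P − Q = 0.210526, giving −½ ln(0.210526) = 0.779073.
1 − 2Q = 0.578948, giving −¼ ln(0.578948) = 0.136636.
d = 0.779073 + 0.136636 = 0.915709.

0.916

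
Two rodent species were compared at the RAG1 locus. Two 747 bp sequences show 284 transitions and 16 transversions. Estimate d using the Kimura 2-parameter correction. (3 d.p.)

P = 284/747 ≈ 0.380187 and Q = 16/747 ≈ 0.021419.
Under the Kimura two-parameter model, d = −½ ln(1 − 2P − Q) − ¼ ln(1 − 2Q).
1 − 2P − Q = 0.218207, giving −½ ln(0.218207) = 0.761156.
1 − 2Q = 0.957162, giving −¼ ln(0.957162) = 0.010946.
d = 0.761156 + 0.010946 = 0.772102.

0.772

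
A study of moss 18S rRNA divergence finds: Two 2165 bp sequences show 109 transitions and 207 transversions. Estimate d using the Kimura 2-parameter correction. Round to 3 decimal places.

0.162

P = 109/2165 ≈ 0.050346 and Q = 207/2165 ≈ 0.095612.
Under the Kimura two-parameter model, d = −½ ln(1 − 2P − Q) − ¼ ln(1 − 2Q).
1 − 2P − Q = 0.803696, giving −½ ln(0.803696) = 0.109267.
1 − 2Q = 0.808776, giving −¼ ln(0.808776) = 0.053058.
d = 0.109267 + 0.053058 = 0.162325.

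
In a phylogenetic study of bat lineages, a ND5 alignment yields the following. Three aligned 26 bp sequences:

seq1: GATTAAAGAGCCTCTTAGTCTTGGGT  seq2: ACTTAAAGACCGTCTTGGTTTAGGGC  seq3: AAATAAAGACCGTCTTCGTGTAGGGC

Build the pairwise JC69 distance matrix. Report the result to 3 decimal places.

seq1–seq2: 8/26 sites differ → p ≈ 0.307692, d = −0.75 ln(1 − 0.410256) = 0.396050 ≈ 0.396.
seq1–seq3: 8/26 sites differ → p ≈ 0.307692, d = −0.75 ln(1 − 0.410256) = 0.396050 ≈ 0.396.
seq2–seq3: 4/26 sites differ → p ≈ 0.153846, d = −0.75 ln(1 − 0.205128) = 0.172181 ≈ 0.172.

d(seq1,seq2) = 0.396, d(seq1,seq3) = 0.396, d(seq2,seq3) = 0.172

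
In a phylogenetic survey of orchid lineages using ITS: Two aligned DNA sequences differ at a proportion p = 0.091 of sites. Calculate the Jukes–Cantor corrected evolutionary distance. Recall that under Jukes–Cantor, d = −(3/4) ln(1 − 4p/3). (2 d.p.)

0.10

d = −(3/4) ln(1 − 4p/3) = −0.75 ln(1 − 0.121333) = −0.75 ln(0.878667)
  = −0.75 × (-0.129349) = 0.097012 substitutions/site.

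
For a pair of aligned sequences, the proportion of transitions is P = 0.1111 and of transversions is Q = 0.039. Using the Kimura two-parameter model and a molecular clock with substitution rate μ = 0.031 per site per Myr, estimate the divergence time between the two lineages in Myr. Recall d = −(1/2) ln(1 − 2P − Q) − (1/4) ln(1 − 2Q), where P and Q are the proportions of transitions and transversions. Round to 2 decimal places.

2.77

Under the Kimura two-parameter model, d = −½ ln(1 − 2P − Q) − ¼ ln(1 − 2Q).
1 − 2P − Q = 0.7388, giving −½ ln(0.7388) = 0.151364.
1 − 2Q = 0.922, giving −¼ ln(0.922) = 0.020303.
d = 0.151364 + 0.020303 = 0.171667.
Under a molecular clock d = 2μt, so t = d/(2μ) = 0.171667 / (2 × 0.031) = 2.77 Myr.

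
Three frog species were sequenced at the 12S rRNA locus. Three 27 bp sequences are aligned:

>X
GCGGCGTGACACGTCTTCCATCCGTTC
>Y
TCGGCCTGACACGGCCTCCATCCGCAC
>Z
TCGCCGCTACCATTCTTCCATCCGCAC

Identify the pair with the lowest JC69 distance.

X–Y: 6/27 differ, p = 0.222, d = 0.264.
X–Z: 9/27 differ, p = 0.333, d = 0.441.
Y–Z: 9/27 differ, p = 0.333, d = 0.441.
The smallest distance is between X and Y.

X and Y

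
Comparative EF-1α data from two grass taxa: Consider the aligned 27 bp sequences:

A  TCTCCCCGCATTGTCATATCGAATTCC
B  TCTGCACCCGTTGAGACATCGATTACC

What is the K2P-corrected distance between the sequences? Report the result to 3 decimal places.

0.444

Of 27 sites, 2 differences are transitions and 7 are transversions, so P = 2/27 ≈ 0.074074 and Q = 7/27 ≈ 0.259259.
Under the Kimura two-parameter model, d = −½ ln(1 − 2P − Q) − ¼ ln(1 − 2Q).
1 − 2P − Q = 0.592593, giving −½ ln(0.592593) = 0.261624.
1 − 2Q = 0.481482, giving −¼ ln(0.481482) = 0.182722.
d = 0.261624 + 0.182722 = 0.444346.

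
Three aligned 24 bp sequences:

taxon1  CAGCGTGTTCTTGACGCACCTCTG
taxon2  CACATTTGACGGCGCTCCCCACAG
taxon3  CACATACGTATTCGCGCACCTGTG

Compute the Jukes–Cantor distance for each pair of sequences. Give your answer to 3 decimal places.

taxon1–taxon2: 14/24 sites differ → p ≈ 0.583333, d = −0.75 ln(1 − 0.777777) = 1.128055 ≈ 1.128.
taxon1–taxon3: 10/24 sites differ → p ≈ 0.416667, d = −0.75 ln(1 − 0.555556) = 0.608198 ≈ 0.608.
taxon2–taxon3: 11/24 sites differ → p ≈ 0.458333, d = −0.75 ln(1 − 0.611111) = 0.708346 ≈ 0.708.

d(taxon1,taxon2) = 1.128, d(taxon1,taxon3) = 0.608, d(taxon2,taxon3) = 0.708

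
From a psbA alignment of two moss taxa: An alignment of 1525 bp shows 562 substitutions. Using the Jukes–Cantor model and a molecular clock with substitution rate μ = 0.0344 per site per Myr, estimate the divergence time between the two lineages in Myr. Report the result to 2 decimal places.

p = 562/1525 ≈ 0.368525.
d = −(3/4) ln(1 − 4p/3) = −0.75 ln(1 − 0.491367) = −0.75 ln(0.508633)
  = −0.75 × (-0.676029) = 0.507022 substitutions/site.
Under a molecular clock d = 2μt, so t = d/(2μ) = 0.507022 / (2 × 0.0344) = 7.37 Myr.

7.37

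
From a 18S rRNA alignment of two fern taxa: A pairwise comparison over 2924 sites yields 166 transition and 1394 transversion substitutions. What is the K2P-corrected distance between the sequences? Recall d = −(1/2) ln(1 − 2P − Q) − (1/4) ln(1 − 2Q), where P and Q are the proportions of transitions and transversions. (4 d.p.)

1.2132

P = 166/2924 ≈ 0.056772 and Q = 1394/2924 ≈ 0.476744.
Under the Kimura two-parameter model, d = −½ ln(1 − 2P − Q) − ¼ ln(1 − 2Q).
1 − 2P − Q = 0.409712, giving −½ ln(0.409712) = 0.446150.
1 − 2Q = 0.046512, giving −¼ ln(0.046512) = 0.767011.
d = 0.446150 + 0.767011 = 1.213161.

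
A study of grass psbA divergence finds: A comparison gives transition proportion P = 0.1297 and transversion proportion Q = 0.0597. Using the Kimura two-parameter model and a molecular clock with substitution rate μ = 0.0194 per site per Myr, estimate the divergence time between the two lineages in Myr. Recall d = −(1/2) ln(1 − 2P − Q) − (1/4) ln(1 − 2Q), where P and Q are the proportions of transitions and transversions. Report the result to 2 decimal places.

Under the Kimura two-parameter model, d = −½ ln(1 − 2P − Q) − ¼ ln(1 − 2Q).
1 − 2P − Q = 0.6809, giving −½ ln(0.6809) = 0.192170.
1 − 2Q = 0.8806, giving −¼ ln(0.8806) = 0.031788.
d = 0.192170 + 0.031788 = 0.223958.
Under a molecular clock d = 2μt, so t = d/(2μ) = 0.223958 / (2 × 0.0194) = 5.77 Myr.

5.77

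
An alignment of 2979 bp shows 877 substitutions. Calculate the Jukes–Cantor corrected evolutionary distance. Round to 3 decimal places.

0.374

p = 877/2979 ≈ 0.294394.
d = −(3/4) ln(1 − 4p/3) = −0.75 ln(1 − 0.392525) = −0.75 ln(0.607475)
  = −0.75 × (-0.498444) = 0.373833 substitutions/site.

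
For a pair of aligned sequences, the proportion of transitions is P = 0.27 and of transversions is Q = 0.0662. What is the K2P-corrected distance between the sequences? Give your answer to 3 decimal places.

Under the Kimura two-parameter model, d = −½ ln(1 − 2P − Q) − ¼ ln(1 − 2Q).
1 − 2P − Q = 0.3938, giving −½ ln(0.3938) = 0.465956.
1 − 2Q = 0.8676, giving −¼ ln(0.8676) = 0.035506.
d = 0.465956 + 0.035506 = 0.501462.

0.501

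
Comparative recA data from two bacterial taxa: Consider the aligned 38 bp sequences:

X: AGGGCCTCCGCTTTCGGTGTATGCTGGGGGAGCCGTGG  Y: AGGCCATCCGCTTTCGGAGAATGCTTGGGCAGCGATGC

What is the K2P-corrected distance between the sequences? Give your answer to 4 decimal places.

Of 38 sites, 1 differences are transitions and 8 are transversions, so P = 1/38 ≈ 0.026316 and Q = 8/38 ≈ 0.210526.
Under the Kimura two-parameter model, d = −½ ln(1 − 2P − Q) − ¼ ln(1 − 2Q).
1 − 2P − Q = 0.736842, giving −½ ln(0.736842) = 0.152691.
1 − 2Q = 0.578948, giving −¼ ln(0.578948) = 0.136636.
d = 0.152691 + 0.136636 = 0.289327.

0.2893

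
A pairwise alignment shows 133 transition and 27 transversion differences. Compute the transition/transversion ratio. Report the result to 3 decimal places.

4.926

R = 133/27 = 4.925925… ≈ 4.926 (to 3 d.p.).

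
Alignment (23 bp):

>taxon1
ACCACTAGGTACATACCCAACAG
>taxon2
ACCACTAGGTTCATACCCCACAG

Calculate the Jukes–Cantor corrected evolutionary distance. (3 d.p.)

The sequences differ at 2 of 23 sites (11, 19), so p = 2/23 ≈ 0.086957.
d = −(3/4) ln(1 − 4p/3) = −0.75 ln(1 − 0.115943) = −0.75 ln(0.884057)
  = −0.75 × (-0.123234) = 0.092426 substitutions/site.

0.092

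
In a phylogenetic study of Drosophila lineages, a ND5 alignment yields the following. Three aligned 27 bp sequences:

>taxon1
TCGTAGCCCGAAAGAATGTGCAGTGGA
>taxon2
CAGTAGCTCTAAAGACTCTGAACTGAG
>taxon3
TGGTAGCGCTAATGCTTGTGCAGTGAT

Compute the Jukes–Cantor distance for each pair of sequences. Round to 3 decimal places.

taxon1–taxon2: 10/27 sites differ → p ≈ 0.37037, d = −0.75 ln(1 − 0.493827) = 0.510658 ≈ 0.511.
taxon1–taxon3: 8/27 sites differ → p ≈ 0.296296, d = −0.75 ln(1 − 0.395061) = 0.376971 ≈ 0.377.
taxon2–taxon3: 10/27 sites differ → p ≈ 0.37037, d = −0.75 ln(1 − 0.493827) = 0.510658 ≈ 0.511.

d(taxon1,taxon2) = 0.511, d(taxon1,taxon3) = 0.377, d(taxon2,taxon3) = 0.511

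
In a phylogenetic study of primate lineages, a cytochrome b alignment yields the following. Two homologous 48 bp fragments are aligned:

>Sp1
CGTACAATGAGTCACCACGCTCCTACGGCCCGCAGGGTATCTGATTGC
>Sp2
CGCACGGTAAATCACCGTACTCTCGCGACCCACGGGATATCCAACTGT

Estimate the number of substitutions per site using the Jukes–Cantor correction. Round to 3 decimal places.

The sequences differ at 19 of 48 sites, so p = 19/48 ≈ 0.395833.
d = −(3/4) ln(1 − 4p/3) = −0.75 ln(1 − 0.527777) = −0.75 ln(0.472223)
  = −0.75 × (-0.750304) = 0.562728 substitutions/site.

0.563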